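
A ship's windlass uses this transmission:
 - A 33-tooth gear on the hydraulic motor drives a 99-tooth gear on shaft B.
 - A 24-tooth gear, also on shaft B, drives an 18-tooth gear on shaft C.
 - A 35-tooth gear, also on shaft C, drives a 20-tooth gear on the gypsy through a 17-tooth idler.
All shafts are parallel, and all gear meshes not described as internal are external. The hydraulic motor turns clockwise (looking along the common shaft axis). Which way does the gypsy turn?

the hydraulic motor → shaft B: external mesh, 1 reversal → CCW.
shaft B → shaft C: external mesh, 1 reversal → CW.
shaft C → the gypsy: driver → idler → driven is 2 external meshes, 2 reversals → CW.
4 reversals in total — an even number — so the gypsy turns the same way as the hydraulic motor.

clockwise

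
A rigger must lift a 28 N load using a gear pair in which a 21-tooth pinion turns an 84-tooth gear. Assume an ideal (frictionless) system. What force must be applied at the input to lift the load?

7 N

Gear pair MA = 84/21 = 4.
Effort = load / MA = 28 / 4 = 7 N.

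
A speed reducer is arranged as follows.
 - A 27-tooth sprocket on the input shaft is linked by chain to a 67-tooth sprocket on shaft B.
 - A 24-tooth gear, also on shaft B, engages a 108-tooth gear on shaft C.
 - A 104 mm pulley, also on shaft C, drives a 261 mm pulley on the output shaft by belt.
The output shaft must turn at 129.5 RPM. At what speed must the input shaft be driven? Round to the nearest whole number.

3629 RPM

Overall ratio R = 2.4815 × 4.5 × 2.5096 = 28.024.
Required input speed = output speed × R = 129.5 × 28.024 = 3629.1 RPM.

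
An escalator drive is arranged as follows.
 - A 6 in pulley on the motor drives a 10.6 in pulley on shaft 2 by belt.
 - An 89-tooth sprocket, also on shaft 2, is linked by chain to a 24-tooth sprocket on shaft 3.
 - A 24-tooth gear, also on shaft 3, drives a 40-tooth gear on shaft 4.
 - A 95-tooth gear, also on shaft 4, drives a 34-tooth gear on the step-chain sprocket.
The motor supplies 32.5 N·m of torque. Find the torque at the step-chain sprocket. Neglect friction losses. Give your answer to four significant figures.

Belt: ratio = 10.6/6 = 1.7667; torque at shaft 2 = 32.5 × 1.7667 = 57.417 N·m.
Chain: ratio = 24/89 = 0.26966; torque at shaft 3 = 57.417 × 0.26966 = 15.483 N·m.
Gear mesh: ratio = 40/24 = 1.6667; torque at shaft 4 = 15.483 × 1.6667 = 25.805 N·m.
Gear mesh: ratio = 34/95 = 0.35789; torque at the step-chain sprocket = 25.805 × 0.35789 = 9.2356 N·m.

9.236 N·m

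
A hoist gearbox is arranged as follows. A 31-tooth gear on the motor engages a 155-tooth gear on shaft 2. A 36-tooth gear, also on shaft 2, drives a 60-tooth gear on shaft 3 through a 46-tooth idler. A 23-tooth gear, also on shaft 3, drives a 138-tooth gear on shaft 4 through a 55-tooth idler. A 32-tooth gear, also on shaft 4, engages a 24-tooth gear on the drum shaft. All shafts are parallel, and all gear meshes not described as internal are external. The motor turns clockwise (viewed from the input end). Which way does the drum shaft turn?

the motor → shaft 2: external mesh, 1 reversal → CCW.
shaft 2 → shaft 3: driver → idler → driven is 2 external meshes, 2 reversals → CCW.
shaft 3 → shaft 4: driver → idler → driven is 2 external meshes, 2 reversals → CCW.
shaft 4 → the drum shaft: external mesh, 1 reversal → CW.
6 reversals in total — an even number — so the drum shaft turns the same way as the motor.

clockwise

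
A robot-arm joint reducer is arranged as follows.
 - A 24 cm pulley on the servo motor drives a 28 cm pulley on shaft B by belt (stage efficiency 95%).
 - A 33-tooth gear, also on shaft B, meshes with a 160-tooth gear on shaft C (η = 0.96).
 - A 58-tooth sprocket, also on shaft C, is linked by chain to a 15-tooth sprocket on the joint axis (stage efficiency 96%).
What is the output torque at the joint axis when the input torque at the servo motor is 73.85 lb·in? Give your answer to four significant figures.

Belt: ratio = 28/24 = 1.1667; torque at shaft B = 73.85 × 1.1667 × 0.95 = 81.85 lb·in.
Gear mesh: ratio = 160/33 = 4.8485; torque at shaft C = 81.85 × 4.8485 × 0.96 = 380.98 lb·in.
Chain: ratio = 15/58 = 0.25862; torque at the joint axis = 380.98 × 0.25862 × 0.96 = 94.587 lb·in.

94.59 lb·in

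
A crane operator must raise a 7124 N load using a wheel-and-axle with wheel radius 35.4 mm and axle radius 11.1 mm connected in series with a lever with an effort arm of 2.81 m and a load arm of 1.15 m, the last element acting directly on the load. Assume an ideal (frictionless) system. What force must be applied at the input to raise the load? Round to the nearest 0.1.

914.2 N

Wheel-and-axle MA = R/r = 35.4/11.1 = 3.1892.
Lever MA = effort arm / load arm = 2.81/1.15 = 2.4435.
Combined ideal MA = 3.1892 × 2.4435 = 7.7927.
Effort = load / MA = 7124 / 7.7927 = 914.19 N.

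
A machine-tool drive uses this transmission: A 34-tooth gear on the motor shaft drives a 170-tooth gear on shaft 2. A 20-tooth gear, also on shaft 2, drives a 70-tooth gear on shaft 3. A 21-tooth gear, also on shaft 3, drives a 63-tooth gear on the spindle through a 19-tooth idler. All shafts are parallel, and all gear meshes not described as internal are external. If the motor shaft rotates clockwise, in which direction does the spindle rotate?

clockwise

the motor shaft → shaft 2: external mesh, 1 reversal → CCW.
shaft 2 → shaft 3: external mesh, 1 reversal → CW.
shaft 3 → the spindle: driver → idler → driven is 2 external meshes, 2 reversals → CW.
4 reversals in total — an even number — so the spindle turns the same way as the motor shaft.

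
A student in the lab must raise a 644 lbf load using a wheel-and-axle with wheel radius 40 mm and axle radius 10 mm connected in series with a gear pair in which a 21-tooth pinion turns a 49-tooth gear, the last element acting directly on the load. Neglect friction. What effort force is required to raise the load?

Wheel-and-axle MA = R/r = 40/10 = 4.
Gear pair MA = 49/21 = 2.3333.
Combined ideal MA = 4 × 2.3333 = 9.3333.
Effort = load / MA = 644 / 9.3333 = 69 lbf.

69 lbf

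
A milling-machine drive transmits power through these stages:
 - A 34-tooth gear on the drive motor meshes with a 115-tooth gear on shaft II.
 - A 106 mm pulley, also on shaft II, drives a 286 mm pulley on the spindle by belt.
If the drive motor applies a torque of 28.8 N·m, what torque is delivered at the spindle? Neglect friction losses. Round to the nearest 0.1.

After the gear mesh (115/34): 28.8 × 3.3824 = 97.412 N·m
After the belt (286/106): 97.412 × 2.6981 = 262.83 N·m

262.8 N·m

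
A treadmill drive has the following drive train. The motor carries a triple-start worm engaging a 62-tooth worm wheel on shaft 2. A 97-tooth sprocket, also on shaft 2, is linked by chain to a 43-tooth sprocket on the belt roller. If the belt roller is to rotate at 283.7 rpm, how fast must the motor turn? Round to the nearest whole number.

2599 rpm

Overall ratio R = 20.667 × 0.4433 = 9.1615.
Required input speed = output speed × R = 283.7 × 9.1615 = 2599.1 rpm.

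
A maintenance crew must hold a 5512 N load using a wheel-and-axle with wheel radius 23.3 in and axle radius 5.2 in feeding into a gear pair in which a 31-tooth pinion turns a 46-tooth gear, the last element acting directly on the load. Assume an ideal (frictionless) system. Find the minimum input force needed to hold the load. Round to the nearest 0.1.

Wheel-and-axle MA = R/r = 23.3/5.2 = 4.4808.
Gear pair MA = 46/31 = 1.4839.
Combined ideal MA = 4.4808 × 1.4839 = 6.6489.
Effort = load / MA = 5512 / 6.6489 = 829.01 N.

829.0 N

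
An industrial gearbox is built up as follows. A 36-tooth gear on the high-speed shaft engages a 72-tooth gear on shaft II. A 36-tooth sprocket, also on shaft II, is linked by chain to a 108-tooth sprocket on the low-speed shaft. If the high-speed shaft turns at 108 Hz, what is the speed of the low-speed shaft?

gear mesh 72/36 = 2 → 108/2 = 54 Hz
chain 108/36 = 3 → 54/3 = 18 Hz

18 Hz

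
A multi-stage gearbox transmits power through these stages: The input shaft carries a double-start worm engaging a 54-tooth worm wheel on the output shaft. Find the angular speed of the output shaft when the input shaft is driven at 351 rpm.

the input shaft → the output shaft (worm, 54/2): 351 ÷ 27 = 13 rpm

13 rpm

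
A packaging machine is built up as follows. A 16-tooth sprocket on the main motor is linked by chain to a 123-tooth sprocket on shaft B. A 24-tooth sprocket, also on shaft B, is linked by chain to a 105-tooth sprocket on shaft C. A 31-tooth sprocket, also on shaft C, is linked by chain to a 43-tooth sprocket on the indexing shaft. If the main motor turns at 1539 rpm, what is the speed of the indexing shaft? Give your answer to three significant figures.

chain 123/16 = 7.6875 → 1539/7.6875 = 200.2 rpm
chain 105/24 = 4.375 → 200.2/4.375 = 45.759 rpm
chain 43/31 = 1.3871 → 45.759/1.3871 = 32.989 rpm

33.0 rpm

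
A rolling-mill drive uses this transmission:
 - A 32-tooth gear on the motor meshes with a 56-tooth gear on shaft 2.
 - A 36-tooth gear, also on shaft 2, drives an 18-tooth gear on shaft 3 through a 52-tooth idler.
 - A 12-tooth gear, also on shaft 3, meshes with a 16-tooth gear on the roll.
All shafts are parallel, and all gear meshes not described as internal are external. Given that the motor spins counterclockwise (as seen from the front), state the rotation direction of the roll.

the motor → shaft 2: external mesh, 1 reversal → CW.
shaft 2 → shaft 3: driver → idler → driven is 2 external meshes, 2 reversals → CW.
shaft 3 → the roll: external mesh, 1 reversal → CCW.
4 reversals in total — an even number — so the roll turns the same way as the motor.

counterclockwise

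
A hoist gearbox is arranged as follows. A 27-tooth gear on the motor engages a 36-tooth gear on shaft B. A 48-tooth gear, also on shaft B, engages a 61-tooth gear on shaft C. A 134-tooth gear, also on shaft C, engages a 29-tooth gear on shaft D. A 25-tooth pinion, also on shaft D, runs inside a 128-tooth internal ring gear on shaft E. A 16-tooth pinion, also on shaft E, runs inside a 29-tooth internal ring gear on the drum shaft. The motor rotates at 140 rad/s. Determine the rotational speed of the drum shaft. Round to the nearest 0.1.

gear mesh 36/27 = 1.3333 → 140/1.3333 = 105 rad/s
gear mesh 61/48 = 1.2708 → 105/1.2708 = 82.623 rad/s
gear mesh 29/134 = 0.21642 → 82.623/0.21642 = 381.78 rad/s
internal gear 128/25 = 5.12 → 381.78/5.12 = 74.565 rad/s
internal gear 29/16 = 1.8125 → 74.565/1.8125 = 41.14 rad/s

41.1 rad/s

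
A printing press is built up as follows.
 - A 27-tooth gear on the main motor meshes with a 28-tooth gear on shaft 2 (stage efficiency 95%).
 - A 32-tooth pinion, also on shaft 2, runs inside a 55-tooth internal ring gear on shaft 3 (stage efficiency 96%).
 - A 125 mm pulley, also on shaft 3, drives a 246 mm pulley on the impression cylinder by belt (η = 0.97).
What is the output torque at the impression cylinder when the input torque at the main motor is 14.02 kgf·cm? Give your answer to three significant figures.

After the gear mesh (28/27): 14.02 × 1.037 × 0.95 = 13.812 kgf·cm
After the internal gear (55/32): 13.812 × 1.7188 × 0.96 = 22.79 kgf·cm
After the belt (246/125): 22.79 × 1.968 × 0.97 = 43.506 kgf·cm

43.5 kgf·cm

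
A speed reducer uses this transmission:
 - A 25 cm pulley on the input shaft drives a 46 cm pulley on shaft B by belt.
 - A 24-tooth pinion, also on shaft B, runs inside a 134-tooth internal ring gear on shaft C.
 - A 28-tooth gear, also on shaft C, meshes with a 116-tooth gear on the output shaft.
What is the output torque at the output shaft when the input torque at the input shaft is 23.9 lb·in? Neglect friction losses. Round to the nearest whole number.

After the belt (46/25): 23.9 × 1.84 = 43.976 lb·in
After the internal gear (134/24): 43.976 × 5.5833 = 245.53 lb·in
After the gear mesh (116/28): 245.53 × 4.1429 = 1017.2 lb·in

1017 lb·in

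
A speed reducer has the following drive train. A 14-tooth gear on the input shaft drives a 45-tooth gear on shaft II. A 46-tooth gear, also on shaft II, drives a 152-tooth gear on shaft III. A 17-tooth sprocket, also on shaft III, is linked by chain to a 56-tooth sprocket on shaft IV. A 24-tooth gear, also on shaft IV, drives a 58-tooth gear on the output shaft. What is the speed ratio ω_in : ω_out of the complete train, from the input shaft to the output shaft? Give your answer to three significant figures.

84.6

Each stage contributes driven/driver: gear mesh 45/14 = 3.2143, gear mesh 152/46 = 3.3043, chain 56/17 = 3.2941, gear mesh 58/24 = 2.4167.
Overall: 3.2143 × 3.3043 × 3.2941 × 2.4167 = 84.552.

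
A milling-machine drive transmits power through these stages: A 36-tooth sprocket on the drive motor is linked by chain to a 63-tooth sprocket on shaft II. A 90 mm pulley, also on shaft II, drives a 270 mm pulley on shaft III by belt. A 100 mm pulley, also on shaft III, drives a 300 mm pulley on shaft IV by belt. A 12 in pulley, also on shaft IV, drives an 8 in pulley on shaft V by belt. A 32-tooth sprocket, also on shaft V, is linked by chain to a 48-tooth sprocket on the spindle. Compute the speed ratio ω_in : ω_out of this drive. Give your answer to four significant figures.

15.75

Each stage contributes driven/driver: chain 63/36 = 1.75, belt 270/90 = 3, belt 300/100 = 3, belt 8/12 = 0.66667, chain 48/32 = 1.5.
Overall: 1.75 × 3 × 3 × 0.66667 × 1.5 = 15.75.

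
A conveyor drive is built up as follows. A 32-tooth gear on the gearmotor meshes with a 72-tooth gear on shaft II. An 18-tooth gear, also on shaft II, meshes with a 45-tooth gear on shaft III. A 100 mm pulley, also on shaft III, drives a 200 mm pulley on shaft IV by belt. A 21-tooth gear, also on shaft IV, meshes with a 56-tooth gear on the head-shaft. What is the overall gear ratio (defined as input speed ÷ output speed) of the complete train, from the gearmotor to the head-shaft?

Each stage contributes driven/driver: gear mesh 72/32 = 2.25, gear mesh 45/18 = 2.5, belt 200/100 = 2, gear mesh 56/21 = 2.6667.
Overall: 2.25 × 2.5 × 2 × 2.6667 = 30.

30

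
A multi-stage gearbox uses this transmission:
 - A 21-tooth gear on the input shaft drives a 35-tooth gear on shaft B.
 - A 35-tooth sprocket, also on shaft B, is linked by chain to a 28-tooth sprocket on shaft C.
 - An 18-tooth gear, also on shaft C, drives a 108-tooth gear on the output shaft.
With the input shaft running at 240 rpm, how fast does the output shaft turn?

30 rpm

gear mesh 35/21 = 1.6667 → 240/1.6667 = 144 rpm
chain 28/35 = 0.8 → 144/0.8 = 180 rpm
gear mesh 108/18 = 6 → 180/6 = 30 rpm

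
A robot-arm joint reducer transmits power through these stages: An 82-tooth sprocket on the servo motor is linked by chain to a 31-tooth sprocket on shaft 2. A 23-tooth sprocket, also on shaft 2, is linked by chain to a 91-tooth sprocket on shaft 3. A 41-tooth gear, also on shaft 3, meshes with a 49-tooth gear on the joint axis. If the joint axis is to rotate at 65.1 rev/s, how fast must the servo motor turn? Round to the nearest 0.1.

116.4 rev/s

Overall ratio R = 0.37805 × 3.9565 × 1.1951 = 1.7876.
Required input speed = output speed × R = 65.1 × 1.7876 = 116.37 rev/s.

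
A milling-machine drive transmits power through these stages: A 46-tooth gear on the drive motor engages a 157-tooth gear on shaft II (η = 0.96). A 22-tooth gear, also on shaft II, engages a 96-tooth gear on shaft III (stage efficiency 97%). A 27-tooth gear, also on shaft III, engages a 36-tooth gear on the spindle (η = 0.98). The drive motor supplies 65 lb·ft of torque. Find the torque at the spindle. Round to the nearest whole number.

Gear mesh: ratio = 157/46 = 3.413; torque at shaft II = 65 × 3.413 × 0.96 = 212.97 lb·ft.
Gear mesh: ratio = 96/22 = 4.3636; torque at shaft III = 212.97 × 4.3636 × 0.97 = 901.46 lb·ft.
Gear mesh: ratio = 36/27 = 1.3333; torque at the spindle = 901.46 × 1.3333 × 0.98 = 1177.9 lb·ft.

1178 lb·ft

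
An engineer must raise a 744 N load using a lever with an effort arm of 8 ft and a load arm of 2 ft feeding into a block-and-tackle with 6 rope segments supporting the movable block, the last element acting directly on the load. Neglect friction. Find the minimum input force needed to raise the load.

31 N

Lever MA = effort arm / load arm = 8/2 = 4.
Block-and-tackle MA = number of supporting rope parts = 6.
Combined ideal MA = 4 × 6 = 24.
Effort = load / MA = 744 / 24 = 31 N.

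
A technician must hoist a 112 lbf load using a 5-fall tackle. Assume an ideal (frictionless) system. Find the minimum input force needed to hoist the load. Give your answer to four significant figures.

22.40 lbf

Block-and-tackle MA = number of supporting rope parts = 5.
Effort = load / MA = 112 / 5 = 22.4 lbf.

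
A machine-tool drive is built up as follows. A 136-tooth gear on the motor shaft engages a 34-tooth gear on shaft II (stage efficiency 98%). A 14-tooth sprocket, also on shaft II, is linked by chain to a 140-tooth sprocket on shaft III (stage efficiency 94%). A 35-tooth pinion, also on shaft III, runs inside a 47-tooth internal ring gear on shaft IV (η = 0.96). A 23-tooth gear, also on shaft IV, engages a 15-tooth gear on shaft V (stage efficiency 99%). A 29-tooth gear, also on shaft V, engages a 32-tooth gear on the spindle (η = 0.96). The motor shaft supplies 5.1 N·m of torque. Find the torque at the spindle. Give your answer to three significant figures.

After the gear mesh (34/136): 5.1 × 0.25 × 0.98 = 1.2495 N·m
After the chain (140/14): 1.2495 × 10 × 0.94 = 11.745 N·m
After the internal gear (47/35): 11.745 × 1.3429 × 0.96 = 15.141 N·m
After the gear mesh (15/23): 15.141 × 0.65217 × 0.99 = 9.7761 N·m
After the gear mesh (32/29): 9.7761 × 1.1034 × 0.96 = 10.356 N·m

10.4 N·m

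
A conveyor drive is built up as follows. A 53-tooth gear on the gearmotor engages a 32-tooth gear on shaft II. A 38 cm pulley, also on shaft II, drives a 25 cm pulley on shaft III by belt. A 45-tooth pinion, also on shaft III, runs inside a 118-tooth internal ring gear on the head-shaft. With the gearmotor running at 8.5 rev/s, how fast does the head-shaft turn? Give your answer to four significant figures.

gear mesh 32/53 = 0.60377 → 8.5/0.60377 = 14.078 rev/s
belt 25/38 = 0.65789 → 14.078/0.65789 = 21.399 rev/s
internal gear 118/45 = 2.6222 → 21.399/2.6222 = 8.1605 rev/s

8.161 rev/s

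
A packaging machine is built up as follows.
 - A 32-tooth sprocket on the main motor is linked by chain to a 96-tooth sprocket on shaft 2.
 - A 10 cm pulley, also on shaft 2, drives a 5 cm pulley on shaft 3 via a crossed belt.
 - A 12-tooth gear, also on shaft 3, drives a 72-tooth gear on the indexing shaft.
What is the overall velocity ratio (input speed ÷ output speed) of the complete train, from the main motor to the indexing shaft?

Each stage contributes driven/driver: chain 96/32 = 3, belt 5/10 = 0.5, gear mesh 72/12 = 6.
Overall: 3 × 0.5 × 6 = 9.

9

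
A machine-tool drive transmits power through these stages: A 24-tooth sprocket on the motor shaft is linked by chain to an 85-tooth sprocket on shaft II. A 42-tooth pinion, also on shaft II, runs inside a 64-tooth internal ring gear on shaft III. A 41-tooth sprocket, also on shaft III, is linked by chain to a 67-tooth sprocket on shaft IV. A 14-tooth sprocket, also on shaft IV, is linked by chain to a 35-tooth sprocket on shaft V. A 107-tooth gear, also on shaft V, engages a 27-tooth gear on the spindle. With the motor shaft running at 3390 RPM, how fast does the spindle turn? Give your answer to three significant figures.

Chain: ratio = 85/24 = 3.5417, so shaft II turns at 3390 / 3.5417 = 957.18 RPM.
Internal gear: ratio = 64/42 = 1.5238, so shaft III turns at 957.18 / 1.5238 = 628.15 RPM.
Chain: ratio = 67/41 = 1.6341, so shaft IV turns at 628.15 / 1.6341 = 384.39 RPM.
Chain: ratio = 35/14 = 2.5, so shaft V turns at 384.39 / 2.5 = 153.76 RPM.
Gear mesh: ratio = 27/107 = 0.25234, so the spindle turns at 153.76 / 0.25234 = 609.33 RPM.

609 RPM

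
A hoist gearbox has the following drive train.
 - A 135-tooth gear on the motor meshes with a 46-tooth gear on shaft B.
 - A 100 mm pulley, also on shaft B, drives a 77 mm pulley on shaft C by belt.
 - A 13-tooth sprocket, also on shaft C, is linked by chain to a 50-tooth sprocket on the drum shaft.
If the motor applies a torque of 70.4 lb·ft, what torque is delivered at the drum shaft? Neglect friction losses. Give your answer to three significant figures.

Gear mesh: ratio = 46/135 = 0.34074; torque at shaft B = 70.4 × 0.34074 = 23.988 lb·ft.
Belt: ratio = 77/100 = 0.77; torque at shaft C = 23.988 × 0.77 = 18.471 lb·ft.
Chain: ratio = 50/13 = 3.8462; torque at the drum shaft = 18.471 × 3.8462 = 71.042 lb·ft.

71.0 lb·ft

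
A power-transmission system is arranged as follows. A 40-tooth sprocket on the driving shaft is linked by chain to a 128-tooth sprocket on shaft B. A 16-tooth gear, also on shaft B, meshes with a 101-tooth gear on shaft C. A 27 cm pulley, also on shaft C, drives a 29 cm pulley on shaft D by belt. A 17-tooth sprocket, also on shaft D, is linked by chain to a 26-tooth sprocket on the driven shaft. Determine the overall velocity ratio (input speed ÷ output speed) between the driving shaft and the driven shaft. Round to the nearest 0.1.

33.2

Each stage contributes driven/driver: chain 128/40 = 3.2, gear mesh 101/16 = 6.3125, belt 29/27 = 1.0741, chain 26/17 = 1.5294.
Overall: 3.2 × 6.3125 × 1.0741 × 1.5294 = 33.183.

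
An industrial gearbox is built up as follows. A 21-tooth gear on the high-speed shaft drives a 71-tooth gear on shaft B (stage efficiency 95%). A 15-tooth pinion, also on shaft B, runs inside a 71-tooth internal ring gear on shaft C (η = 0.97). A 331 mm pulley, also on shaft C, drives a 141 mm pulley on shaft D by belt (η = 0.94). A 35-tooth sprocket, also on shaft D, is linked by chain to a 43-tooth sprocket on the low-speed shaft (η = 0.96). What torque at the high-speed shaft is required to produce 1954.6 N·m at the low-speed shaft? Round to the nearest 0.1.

280.7 N·m

Overall ratio R = 3.381 × 4.7333 × 0.42598 × 1.2286 = 8.3752; overall efficiency η = 0.95 × 0.97 × 0.94 × 0.96 = 0.8316.
Input torque = output torque / (R × η) = 1954.6 / (8.3752 × 0.8316) = 280.65 N·m.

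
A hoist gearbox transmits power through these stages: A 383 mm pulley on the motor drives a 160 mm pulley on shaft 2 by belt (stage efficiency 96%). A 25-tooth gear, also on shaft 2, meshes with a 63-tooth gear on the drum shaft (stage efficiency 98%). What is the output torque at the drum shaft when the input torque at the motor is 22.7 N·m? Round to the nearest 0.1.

22.5 N·m

Belt: ratio = 160/383 = 0.41775; torque at shaft 2 = 22.7 × 0.41775 × 0.96 = 9.1037 N·m.
Gear mesh: ratio = 63/25 = 2.52; torque at the drum shaft = 9.1037 × 2.52 × 0.98 = 22.483 N·m.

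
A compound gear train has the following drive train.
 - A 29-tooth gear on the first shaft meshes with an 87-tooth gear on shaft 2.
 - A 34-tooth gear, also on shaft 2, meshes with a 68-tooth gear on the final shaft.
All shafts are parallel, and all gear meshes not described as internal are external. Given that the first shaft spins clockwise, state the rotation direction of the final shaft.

clockwise

the first shaft → shaft 2: external mesh, 1 reversal → CCW.
shaft 2 → the final shaft: external mesh, 1 reversal → CW.
2 reversals in total — an even number — so the final shaft turns the same way as the first shaft.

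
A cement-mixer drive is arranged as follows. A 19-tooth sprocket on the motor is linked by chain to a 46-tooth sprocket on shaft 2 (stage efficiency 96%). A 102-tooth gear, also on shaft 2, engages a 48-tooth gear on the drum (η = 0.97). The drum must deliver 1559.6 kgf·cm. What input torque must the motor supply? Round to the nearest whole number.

Overall ratio R = 2.4211 × 0.47059 = 1.1393; overall efficiency η = 0.96 × 0.97 = 0.9312.
Input torque = output torque / (R × η) = 1559.6 / (1.1393 × 0.9312) = 1470 kgf·cm.

1470 kgf·cm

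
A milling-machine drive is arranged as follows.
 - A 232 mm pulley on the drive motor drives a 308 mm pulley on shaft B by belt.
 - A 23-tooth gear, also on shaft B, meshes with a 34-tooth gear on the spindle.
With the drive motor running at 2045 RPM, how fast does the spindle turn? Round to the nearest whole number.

1042 RPM

Belt: ratio = 308/232 = 1.3276, so shaft B turns at 2045 / 1.3276 = 1540.4 RPM.
Gear mesh: ratio = 34/23 = 1.4783, so the spindle turns at 1540.4 / 1.4783 = 1042 RPM.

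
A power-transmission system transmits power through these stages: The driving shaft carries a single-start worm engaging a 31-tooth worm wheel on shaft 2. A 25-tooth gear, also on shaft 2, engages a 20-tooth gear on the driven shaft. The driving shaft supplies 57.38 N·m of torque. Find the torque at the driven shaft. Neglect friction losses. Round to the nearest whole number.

Worm: ratio = 31/1 = 31; torque at shaft 2 = 57.38 × 31 = 1778.8 N·m.
Gear mesh: ratio = 20/25 = 0.8; torque at the driven shaft = 1778.8 × 0.8 = 1423 N·m.

1423 N·m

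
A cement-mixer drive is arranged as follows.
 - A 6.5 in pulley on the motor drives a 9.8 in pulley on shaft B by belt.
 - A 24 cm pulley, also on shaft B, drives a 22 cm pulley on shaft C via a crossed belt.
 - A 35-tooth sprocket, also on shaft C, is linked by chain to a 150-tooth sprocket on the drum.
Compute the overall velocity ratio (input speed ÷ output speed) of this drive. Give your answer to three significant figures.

5.92

Each stage contributes driven/driver: belt 9.8/6.5 = 1.5077, belt 22/24 = 0.91667, chain 150/35 = 4.2857.
Overall: 1.5077 × 0.91667 × 4.2857 = 5.9231.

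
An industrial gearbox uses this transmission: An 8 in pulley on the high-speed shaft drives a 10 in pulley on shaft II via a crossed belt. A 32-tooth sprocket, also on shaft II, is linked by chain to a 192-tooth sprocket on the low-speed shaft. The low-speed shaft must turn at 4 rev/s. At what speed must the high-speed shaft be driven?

30 rev/s

Overall ratio R = 1.25 × 6 = 7.5.
Required input speed = output speed × R = 4 × 7.5 = 30 rev/s.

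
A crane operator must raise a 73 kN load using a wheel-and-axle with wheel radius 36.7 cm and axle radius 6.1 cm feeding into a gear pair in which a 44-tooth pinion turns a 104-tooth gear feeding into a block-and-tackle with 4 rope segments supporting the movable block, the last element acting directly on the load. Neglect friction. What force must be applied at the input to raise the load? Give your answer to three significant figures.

Wheel-and-axle MA = R/r = 36.7/6.1 = 6.0164.
Gear pair MA = 104/44 = 2.3636.
Block-and-tackle MA = number of supporting rope parts = 4.
Combined ideal MA = 6.0164 × 2.3636 × 4 = 56.882.
Effort = load / MA = 73 / 56.882 = 1.2834 kN.

1.28 kN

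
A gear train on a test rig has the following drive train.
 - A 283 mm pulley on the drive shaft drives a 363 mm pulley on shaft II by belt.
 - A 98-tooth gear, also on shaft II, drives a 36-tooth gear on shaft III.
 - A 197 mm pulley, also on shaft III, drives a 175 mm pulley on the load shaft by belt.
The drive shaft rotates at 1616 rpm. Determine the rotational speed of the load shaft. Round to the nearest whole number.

3861 rpm

Belt: ratio = 363/283 = 1.2827, so shaft II turns at 1616 / 1.2827 = 1259.9 rpm.
Gear mesh: ratio = 36/98 = 0.36735, so shaft III turns at 1259.9 / 0.36735 = 3429.6 rpm.
Belt: ratio = 175/197 = 0.88832, so the load shaft turns at 3429.6 / 0.88832 = 3860.8 rpm.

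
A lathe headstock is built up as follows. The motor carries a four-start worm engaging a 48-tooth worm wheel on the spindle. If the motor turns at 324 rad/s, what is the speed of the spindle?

worm 48/4 = 12 → 324/12 = 27 rad/s

27 rad/s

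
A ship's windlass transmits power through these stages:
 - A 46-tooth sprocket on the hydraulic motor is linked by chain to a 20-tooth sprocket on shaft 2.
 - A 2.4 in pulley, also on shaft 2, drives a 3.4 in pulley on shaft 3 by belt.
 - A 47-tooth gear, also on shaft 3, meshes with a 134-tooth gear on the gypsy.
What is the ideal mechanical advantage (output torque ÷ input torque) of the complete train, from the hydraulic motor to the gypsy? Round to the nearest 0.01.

Each stage contributes driven/driver: chain 20/46 = 0.43478, belt 3.4/2.4 = 1.4167, gear mesh 134/47 = 2.8511.
Overall: 0.43478 × 1.4167 × 2.8511 = 1.7561.

1.76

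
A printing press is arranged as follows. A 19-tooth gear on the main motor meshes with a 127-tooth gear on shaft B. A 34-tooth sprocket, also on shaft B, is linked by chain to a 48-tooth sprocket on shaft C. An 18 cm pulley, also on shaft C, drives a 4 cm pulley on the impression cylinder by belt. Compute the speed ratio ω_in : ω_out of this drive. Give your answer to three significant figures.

Each stage contributes driven/driver: gear mesh 127/19 = 6.6842, chain 48/34 = 1.4118, belt 4/18 = 0.22222.
Overall: 6.6842 × 1.4118 × 0.22222 = 2.097.

2.10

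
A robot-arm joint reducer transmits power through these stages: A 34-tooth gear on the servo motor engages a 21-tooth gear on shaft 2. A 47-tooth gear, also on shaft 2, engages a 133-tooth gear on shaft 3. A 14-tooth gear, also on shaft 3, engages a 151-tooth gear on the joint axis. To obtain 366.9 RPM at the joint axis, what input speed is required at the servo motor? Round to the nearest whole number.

6917 RPM

Overall ratio R = 0.61765 × 2.8298 × 10.786 = 18.851.
Required input speed = output speed × R = 366.9 × 18.851 = 6916.6 RPM.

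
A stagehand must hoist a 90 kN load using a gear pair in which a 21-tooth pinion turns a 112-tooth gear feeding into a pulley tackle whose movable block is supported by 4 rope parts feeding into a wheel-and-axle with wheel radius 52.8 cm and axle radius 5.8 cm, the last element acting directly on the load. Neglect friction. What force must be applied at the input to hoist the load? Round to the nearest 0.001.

0.463 kN

Gear pair MA = 112/21 = 5.3333.
Block-and-tackle MA = number of supporting rope parts = 4.
Wheel-and-axle MA = R/r = 52.8/5.8 = 9.1034.
Combined ideal MA = 5.3333 × 4 × 9.1034 = 194.21.
Effort = load / MA = 90 / 194.21 = 0.46342 kN.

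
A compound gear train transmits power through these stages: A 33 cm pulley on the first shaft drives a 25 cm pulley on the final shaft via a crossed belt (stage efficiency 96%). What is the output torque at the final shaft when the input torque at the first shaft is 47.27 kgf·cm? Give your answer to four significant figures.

belt 25/33 = 0.75758 → τ = 47.27·0.75758·0.96 = 34.378 kgf·cm

34.38 kgf·cm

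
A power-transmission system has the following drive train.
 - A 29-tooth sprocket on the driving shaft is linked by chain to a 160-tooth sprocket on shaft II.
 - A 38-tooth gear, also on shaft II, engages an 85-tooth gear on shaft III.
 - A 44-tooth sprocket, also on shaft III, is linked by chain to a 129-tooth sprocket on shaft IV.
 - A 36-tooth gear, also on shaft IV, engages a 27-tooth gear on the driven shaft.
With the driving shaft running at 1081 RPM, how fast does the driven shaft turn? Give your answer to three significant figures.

Chain: ratio = 160/29 = 5.5172, so shaft II turns at 1081 / 5.5172 = 195.93 RPM.
Gear mesh: ratio = 85/38 = 2.2368, so shaft III turns at 195.93 / 2.2368 = 87.593 RPM.
Chain: ratio = 129/44 = 2.9318, so shaft IV turns at 87.593 / 2.9318 = 29.877 RPM.
Gear mesh: ratio = 27/36 = 0.75, so the driven shaft turns at 29.877 / 0.75 = 39.835 RPM.

39.8 RPM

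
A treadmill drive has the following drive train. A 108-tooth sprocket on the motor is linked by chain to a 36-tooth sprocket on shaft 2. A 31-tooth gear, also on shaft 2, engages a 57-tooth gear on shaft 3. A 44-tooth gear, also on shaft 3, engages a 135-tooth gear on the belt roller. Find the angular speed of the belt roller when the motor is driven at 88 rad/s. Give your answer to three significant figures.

46.8 rad/s

Chain: ratio = 36/108 = 0.33333, so shaft 2 turns at 88 / 0.33333 = 264 rad/s.
Gear mesh: ratio = 57/31 = 1.8387, so shaft 3 turns at 264 / 1.8387 = 143.58 rad/s.
Gear mesh: ratio = 135/44 = 3.0682, so the belt roller turns at 143.58 / 3.0682 = 46.796 rad/s.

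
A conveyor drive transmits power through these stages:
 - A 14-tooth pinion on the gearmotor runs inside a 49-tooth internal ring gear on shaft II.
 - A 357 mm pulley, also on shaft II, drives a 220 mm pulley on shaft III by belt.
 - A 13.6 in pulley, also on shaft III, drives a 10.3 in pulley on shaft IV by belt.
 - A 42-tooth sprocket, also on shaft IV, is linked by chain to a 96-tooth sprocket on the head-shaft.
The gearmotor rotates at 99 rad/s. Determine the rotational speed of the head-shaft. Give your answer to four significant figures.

Internal gear: ratio = 49/14 = 3.5, so shaft II turns at 99 / 3.5 = 28.286 rad/s.
Belt: ratio = 220/357 = 0.61625, so shaft III turns at 28.286 / 0.61625 = 45.9 rad/s.
Belt: ratio = 10.3/13.6 = 0.75735, so shaft IV turns at 45.9 / 0.75735 = 60.606 rad/s.
Chain: ratio = 96/42 = 2.2857, so the head-shaft turns at 60.606 / 2.2857 = 26.515 rad/s.

26.52 rad/s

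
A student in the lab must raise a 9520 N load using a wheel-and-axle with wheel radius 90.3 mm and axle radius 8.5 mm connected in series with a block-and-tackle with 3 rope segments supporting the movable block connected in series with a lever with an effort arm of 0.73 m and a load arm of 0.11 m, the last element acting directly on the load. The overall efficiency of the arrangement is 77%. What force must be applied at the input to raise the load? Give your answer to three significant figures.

Wheel-and-axle MA = R/r = 90.3/8.5 = 10.624.
Block-and-tackle MA = number of supporting rope parts = 3.
Lever MA = effort arm / load arm = 0.73/0.11 = 6.6364.
Combined ideal MA = 10.624 × 3 × 6.6364 = 211.5.
Actual MA = 211.5 × 0.77 = 162.86.
Effort = load / actual MA = 9520 / 162.86 = 58.456 N.

58.5 N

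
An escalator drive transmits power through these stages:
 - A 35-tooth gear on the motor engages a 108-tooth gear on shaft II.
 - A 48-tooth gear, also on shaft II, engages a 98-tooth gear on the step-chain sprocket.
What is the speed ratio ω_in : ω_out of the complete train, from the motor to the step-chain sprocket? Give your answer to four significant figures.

6.300

Each stage contributes driven/driver: gear mesh 108/35 = 3.0857, gear mesh 98/48 = 2.0417.
Overall: 3.0857 × 2.0417 = 6.3.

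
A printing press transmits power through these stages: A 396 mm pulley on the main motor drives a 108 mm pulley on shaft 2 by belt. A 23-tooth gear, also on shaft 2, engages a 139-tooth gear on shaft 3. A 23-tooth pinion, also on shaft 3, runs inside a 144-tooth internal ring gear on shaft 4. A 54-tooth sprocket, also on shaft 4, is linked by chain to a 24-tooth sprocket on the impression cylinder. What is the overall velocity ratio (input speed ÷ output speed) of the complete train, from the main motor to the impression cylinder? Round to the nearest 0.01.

Each stage contributes driven/driver: belt 108/396 = 0.27273, gear mesh 139/23 = 6.0435, internal gear 144/23 = 6.2609, chain 24/54 = 0.44444.
Overall: 0.27273 × 6.0435 × 6.2609 × 0.44444 = 4.5864.

4.59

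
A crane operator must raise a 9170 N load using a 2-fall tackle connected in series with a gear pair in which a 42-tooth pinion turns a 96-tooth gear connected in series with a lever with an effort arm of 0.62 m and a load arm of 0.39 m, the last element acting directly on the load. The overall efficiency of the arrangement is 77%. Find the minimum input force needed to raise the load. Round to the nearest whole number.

1639 N

Block-and-tackle MA = number of supporting rope parts = 2.
Gear pair MA = 96/42 = 2.2857.
Lever MA = effort arm / load arm = 0.62/0.39 = 1.5897.
Combined ideal MA = 2 × 2.2857 × 1.5897 = 7.2674.
Actual MA = 7.2674 × 0.77 = 5.5959.
Effort = load / actual MA = 9170 / 5.5959 = 1638.7 N.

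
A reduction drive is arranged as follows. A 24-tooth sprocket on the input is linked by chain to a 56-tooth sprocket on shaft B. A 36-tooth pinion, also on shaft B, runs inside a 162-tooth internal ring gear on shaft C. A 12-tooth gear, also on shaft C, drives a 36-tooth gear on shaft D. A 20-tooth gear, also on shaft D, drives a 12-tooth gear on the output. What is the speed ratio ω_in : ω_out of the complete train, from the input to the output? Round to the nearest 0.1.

Each stage contributes driven/driver: chain 56/24 = 2.3333, internal gear 162/36 = 4.5, gear mesh 36/12 = 3, gear mesh 12/20 = 0.6.
Overall: 2.3333 × 4.5 × 3 × 0.6 = 18.9.

18.9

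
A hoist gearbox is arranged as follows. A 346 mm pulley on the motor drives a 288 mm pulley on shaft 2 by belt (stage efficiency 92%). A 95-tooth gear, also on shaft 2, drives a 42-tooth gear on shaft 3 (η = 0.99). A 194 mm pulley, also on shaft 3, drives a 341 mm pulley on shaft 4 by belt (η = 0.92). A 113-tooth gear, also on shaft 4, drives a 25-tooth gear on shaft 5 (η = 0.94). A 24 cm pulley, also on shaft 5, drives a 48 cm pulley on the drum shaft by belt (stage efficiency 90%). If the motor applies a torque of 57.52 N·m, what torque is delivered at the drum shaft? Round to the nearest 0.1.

After the belt (288/346): 57.52 × 0.83237 × 0.92 = 44.048 N·m
After the gear mesh (42/95): 44.048 × 0.44211 × 0.99 = 19.279 N·m
After the belt (341/194): 19.279 × 1.7577 × 0.92 = 31.176 N·m
After the gear mesh (25/113): 31.176 × 0.22124 × 0.94 = 6.4836 N·m
After the belt (48/24): 6.4836 × 2 × 0.90 = 11.67 N·m

11.7 N·m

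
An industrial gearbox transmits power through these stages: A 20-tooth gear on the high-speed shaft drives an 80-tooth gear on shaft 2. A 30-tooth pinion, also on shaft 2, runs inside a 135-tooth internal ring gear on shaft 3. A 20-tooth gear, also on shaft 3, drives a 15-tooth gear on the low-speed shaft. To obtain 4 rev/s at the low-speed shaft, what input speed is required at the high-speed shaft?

54 rev/s

Overall ratio R = 4 × 4.5 × 0.75 = 13.5.
Required input speed = output speed × R = 4 × 13.5 = 54 rev/s.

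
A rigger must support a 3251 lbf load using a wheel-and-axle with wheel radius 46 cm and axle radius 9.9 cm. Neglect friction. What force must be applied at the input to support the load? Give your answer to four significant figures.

699.7 lbf

Wheel-and-axle MA = R/r = 46/9.9 = 4.6465.
Effort = load / MA = 3251 / 4.6465 = 699.67 lbf.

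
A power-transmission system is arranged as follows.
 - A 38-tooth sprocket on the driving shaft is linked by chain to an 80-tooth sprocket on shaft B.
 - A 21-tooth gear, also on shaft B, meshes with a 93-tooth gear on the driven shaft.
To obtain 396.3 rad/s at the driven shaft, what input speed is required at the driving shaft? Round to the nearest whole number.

Overall ratio R = 2.1053 × 4.4286 = 9.3233.
Required input speed = output speed × R = 396.3 × 9.3233 = 3694.8 rad/s.

3695 rad/s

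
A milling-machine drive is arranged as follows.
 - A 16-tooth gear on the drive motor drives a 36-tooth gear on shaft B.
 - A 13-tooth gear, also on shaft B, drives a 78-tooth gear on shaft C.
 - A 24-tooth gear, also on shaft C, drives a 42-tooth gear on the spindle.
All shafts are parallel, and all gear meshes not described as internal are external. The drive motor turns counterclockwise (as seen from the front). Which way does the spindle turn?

the drive motor → shaft B: external mesh, 1 reversal → CW.
shaft B → shaft C: external mesh, 1 reversal → CCW.
shaft C → the spindle: external mesh, 1 reversal → CW.
3 reversals in total — an odd number — so the spindle turns opposite to the drive motor.

clockwise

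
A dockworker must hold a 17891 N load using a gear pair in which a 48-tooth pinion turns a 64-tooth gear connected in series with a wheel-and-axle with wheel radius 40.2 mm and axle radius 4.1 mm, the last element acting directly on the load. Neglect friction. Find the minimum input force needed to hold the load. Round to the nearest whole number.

1369 N

Gear pair MA = 64/48 = 1.3333.
Wheel-and-axle MA = R/r = 40.2/4.1 = 9.8049.
Combined ideal MA = 1.3333 × 9.8049 = 13.073.
Effort = load / MA = 17891 / 13.073 = 1368.5 N.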